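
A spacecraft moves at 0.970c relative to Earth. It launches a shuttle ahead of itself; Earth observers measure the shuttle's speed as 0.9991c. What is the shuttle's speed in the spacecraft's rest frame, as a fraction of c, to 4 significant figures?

Inverse velocity addition: u' = (u − v)/(1 − uv/c²)
= (0.9991 − 0.970)/(1 − 0.9991×0.970) = 0.02910/0.0308730 = 0.9426

u' ≈ 0.9426c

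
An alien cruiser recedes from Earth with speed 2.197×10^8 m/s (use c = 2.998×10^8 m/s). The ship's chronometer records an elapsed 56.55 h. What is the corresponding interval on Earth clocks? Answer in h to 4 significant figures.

β = v/c = 2.197×10^8 / 2.998×10^8 = 0.732822
γ = 1/√(1 − 0.732822²) = 1.46968
Time dilation: Δt = γτ₀ = 1.46968 × 56.55 h = 83.11 h

Δt ≈ 83.11 h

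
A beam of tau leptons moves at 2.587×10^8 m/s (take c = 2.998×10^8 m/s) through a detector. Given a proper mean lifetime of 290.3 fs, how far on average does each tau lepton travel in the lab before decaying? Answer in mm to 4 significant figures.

d ≈ 0.1486 mm

β = v/c = 2.587×10^8 / 2.998×10^8 = 0.862909
γ = 1/√(1 − 0.862909²) = 1.97879
Dilated lifetime: Δt = γτ₀ = 1.97879 × 290.3 fs = 574.442 fs
d = vΔt = 0.862909c × 574.442 fs = 2.58700×10^8 m/s × 5.74442×10^-13 s = 0.1486 mm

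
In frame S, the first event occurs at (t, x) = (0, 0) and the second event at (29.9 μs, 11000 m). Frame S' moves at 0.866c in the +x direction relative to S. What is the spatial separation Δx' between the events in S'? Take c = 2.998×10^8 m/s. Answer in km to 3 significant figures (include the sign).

γ = 1/√(1 − 0.866²) = 1.9998
Δx' = γ(Δx − vΔt) = 1.9998 × (11000 m − 0.866×(2.998×10^8 m/s)×29.9×10^-6 s)
= 1.9998 × (3237.2 m) = 6.47 km

Δx' ≈ 6.47 km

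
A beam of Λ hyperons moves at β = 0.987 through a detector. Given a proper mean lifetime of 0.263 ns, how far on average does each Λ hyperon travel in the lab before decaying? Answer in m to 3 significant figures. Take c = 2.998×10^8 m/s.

γ = 1/√(1 − 0.987²) = 6.2220
Dilated lifetime: Δt = γτ₀ = 6.2220 × 0.263 ns = 1.6364 ns
d = vΔt = 0.987c × 1.6364 ns = 2.9590×10^8 m/s × 1.6364×10^-9 s = 0.484 m

d ≈ 0.484 m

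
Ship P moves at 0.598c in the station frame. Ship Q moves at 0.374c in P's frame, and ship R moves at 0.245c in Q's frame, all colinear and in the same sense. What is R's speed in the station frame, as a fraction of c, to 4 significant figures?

u ≈ 0.8700c

Compose boost 2: (0.374 + 0.598)/(1 + 0.374×0.598) = 0.9720/1.22365 = 0.794343
Compose boost 3: (0.245 + 0.794343)/(1 + 0.245×0.794343) = 1.03934/1.19461 = 0.8700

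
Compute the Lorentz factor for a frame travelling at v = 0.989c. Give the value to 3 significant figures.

γ = 1/√(1 − β²) = 1/√(1 − 0.989²) = 1/√(0.021879) = 6.76

γ ≈ 6.76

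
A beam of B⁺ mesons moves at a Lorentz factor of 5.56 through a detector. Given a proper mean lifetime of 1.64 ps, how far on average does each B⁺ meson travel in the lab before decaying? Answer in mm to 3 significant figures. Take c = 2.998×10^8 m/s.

d ≈ 2.69 mm

β = √(1 − 1/γ²) = √(1 − 1/5.56²) = 0.98369
Dilated lifetime: Δt = γτ₀ = 5.56 × 1.64 ps = 9.1184 ps
d = vΔt = 0.98369c × 9.1184 ps = 2.9491×10^8 m/s × 9.1184×10^-12 s = 2.69 mm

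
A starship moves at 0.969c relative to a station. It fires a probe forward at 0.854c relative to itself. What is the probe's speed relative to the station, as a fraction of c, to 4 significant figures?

u ≈ 0.9975c

Relativistic velocity addition: u = (u' + v)/(1 + u'v/c²)
= (0.854 + 0.969)/(1 + 0.854×0.969) = 1.823/1.82753 = 0.9975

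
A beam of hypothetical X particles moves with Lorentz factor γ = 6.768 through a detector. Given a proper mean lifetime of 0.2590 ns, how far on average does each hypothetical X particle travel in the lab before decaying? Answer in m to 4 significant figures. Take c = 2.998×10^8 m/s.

d ≈ 0.5198 m

β = √(1 − 1/γ²) = √(1 − 1/6.768²) = 0.989024
Dilated lifetime: Δt = γτ₀ = 6.768 × 0.2590 ns = 1.75291 ns
d = vΔt = 0.989024c × 1.75291 ns = 2.96509×10^8 m/s × 1.75291×10^-9 s = 0.5198 m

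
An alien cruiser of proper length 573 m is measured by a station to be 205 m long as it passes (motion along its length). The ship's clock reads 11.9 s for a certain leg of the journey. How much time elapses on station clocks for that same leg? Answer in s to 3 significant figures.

Length contraction ⇒ γ = L₀/L = 573/205 = 2.7951
Time dilation: Δt = γτ₀ = 2.7951 × 11.9 s = 33.3 s

Δt ≈ 33.3 s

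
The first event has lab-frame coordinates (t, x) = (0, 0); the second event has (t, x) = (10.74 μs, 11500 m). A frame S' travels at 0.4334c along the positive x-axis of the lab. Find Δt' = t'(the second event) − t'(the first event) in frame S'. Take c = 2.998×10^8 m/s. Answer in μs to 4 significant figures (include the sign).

Δt' ≈ -6.530 μs

γ = 1/√(1 − 0.4334²) = 1.10963
Δt' = γ(Δt − vΔx/c²) = 1.10963 × (10.74 μs − 0.4334×11500 m / (2.998×10^8 m/s))
= 1.10963 × (-5.88475 μs) = -6.530 μs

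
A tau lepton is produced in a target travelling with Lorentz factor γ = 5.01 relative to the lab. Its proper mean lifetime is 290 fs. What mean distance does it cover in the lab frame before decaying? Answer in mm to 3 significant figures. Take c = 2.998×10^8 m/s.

β = √(1 − 1/γ²) = √(1 − 1/5.01²) = 0.97988
Dilated lifetime: Δt = γτ₀ = 5.01 × 290 fs = 1452.9 fs
d = vΔt = 0.97988c × 1452.9 fs = 2.9377×10^8 m/s × 1.4529×10^-12 s = 0.427 mm

d ≈ 0.427 mm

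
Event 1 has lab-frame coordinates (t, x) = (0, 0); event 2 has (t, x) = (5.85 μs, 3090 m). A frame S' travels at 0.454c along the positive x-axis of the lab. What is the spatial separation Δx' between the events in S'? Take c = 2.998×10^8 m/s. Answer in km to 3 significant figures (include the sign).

γ = 1/√(1 − 0.454²) = 1.1223
Δx' = γ(Δx − vΔt) = 1.1223 × (3090 m − 0.454×(2.998×10^8 m/s)×5.85×10^-6 s)
= 1.1223 × (2293.8 m) = 2.57 km

Δx' ≈ 2.57 km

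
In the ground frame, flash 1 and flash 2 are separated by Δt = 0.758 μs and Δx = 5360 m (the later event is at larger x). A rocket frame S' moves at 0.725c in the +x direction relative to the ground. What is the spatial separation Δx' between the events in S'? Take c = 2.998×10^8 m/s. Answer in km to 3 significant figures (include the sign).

Δx' ≈ 7.54 km

γ = 1/√(1 − 0.725²) = 1.4519
Δx' = γ(Δx − vΔt) = 1.4519 × (5360 m − 0.725×(2.998×10^8 m/s)×0.758×10^-6 s)
= 1.4519 × (5195.2 m) = 7.54 km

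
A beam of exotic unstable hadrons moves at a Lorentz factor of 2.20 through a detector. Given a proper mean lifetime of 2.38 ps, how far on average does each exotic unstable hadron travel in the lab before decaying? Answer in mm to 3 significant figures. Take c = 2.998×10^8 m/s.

d ≈ 1.40 mm

β = √(1 − 1/γ²) = √(1 − 1/2.20²) = 0.89072
Dilated lifetime: Δt = γτ₀ = 2.20 × 2.38 ps = 5.2360 ps
d = vΔt = 0.89072c × 5.2360 ps = 2.6704×10^8 m/s × 5.2360×10^-12 s = 1.40 mm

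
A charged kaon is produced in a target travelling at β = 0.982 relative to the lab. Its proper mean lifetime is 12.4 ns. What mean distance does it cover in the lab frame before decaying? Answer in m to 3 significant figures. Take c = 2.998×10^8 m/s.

γ = 1/√(1 − 0.982²) = 5.2943
Dilated lifetime: Δt = γτ₀ = 5.2943 × 12.4 ns = 65.650 ns
d = vΔt = 0.982c × 65.650 ns = 2.9440×10^8 m/s × 6.5650×10^-8 s = 19.3 m

d ≈ 19.3 m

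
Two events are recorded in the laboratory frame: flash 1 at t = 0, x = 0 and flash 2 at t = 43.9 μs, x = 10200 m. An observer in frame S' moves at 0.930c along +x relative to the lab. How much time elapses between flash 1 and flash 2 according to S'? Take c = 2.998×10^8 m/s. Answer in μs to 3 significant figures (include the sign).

γ = 1/√(1 − 0.930²) = 2.7206
Δt' = γ(Δt − vΔx/c²) = 2.7206 × (43.9 μs − 0.930×10200 m / (2.998×10^8 m/s))
= 2.7206 × (12.259 μs) = 33.4 μs

Δt' ≈ 33.4 μs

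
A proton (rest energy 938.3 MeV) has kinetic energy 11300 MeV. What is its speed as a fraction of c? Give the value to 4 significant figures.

β ≈ 0.9971

γ = 1 + K/(m₀c²) = 1 + 11300/938.3 = 13.0431
β = √(1 − 1/γ²) = 0.9971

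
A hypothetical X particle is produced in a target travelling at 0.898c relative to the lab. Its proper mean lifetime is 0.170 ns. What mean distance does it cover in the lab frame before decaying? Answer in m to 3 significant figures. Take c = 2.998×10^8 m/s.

γ = 1/√(1 − 0.898²) = 2.2728
Dilated lifetime: Δt = γτ₀ = 2.2728 × 0.170 ns = 0.38637 ns
d = vΔt = 0.898c × 0.38637 ns = 2.6922×10^8 m/s × 3.8637×10^-10 s = 0.104 m

d ≈ 0.104 m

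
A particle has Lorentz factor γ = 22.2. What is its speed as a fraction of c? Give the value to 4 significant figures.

β ≈ 0.9990

β = √(1 − 1/γ²) = √(1 − 1/22.2²) = √(0.997971) = 0.9990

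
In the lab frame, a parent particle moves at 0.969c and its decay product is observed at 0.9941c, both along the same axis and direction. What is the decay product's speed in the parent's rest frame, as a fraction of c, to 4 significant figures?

Inverse velocity addition: u' = (u − v)/(1 − uv/c²)
= (0.9941 − 0.969)/(1 − 0.9941×0.969) = 0.02510/0.0367171 = 0.6836

u' ≈ 0.6836c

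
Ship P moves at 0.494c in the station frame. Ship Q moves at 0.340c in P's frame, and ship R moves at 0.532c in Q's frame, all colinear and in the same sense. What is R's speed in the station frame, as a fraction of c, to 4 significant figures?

u ≈ 0.9030c

Compose boost 2: (0.340 + 0.494)/(1 + 0.340×0.494) = 0.8340/1.16796 = 0.714066
Compose boost 3: (0.532 + 0.714066)/(1 + 0.532×0.714066) = 1.24607/1.37988 = 0.9030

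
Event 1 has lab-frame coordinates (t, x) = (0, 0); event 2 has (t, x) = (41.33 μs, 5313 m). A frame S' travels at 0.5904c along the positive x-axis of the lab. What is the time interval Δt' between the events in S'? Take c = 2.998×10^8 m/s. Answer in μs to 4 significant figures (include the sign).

Δt' ≈ 38.24 μs

γ = 1/√(1 − 0.5904²) = 1.23899
Δt' = γ(Δt − vΔx/c²) = 1.23899 × (41.33 μs − 0.5904×5313 m / (2.998×10^8 m/s))
= 1.23899 × (30.8670 μs) = 38.24 μs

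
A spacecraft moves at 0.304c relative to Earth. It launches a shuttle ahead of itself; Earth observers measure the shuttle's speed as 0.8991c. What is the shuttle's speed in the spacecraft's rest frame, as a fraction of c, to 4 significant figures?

Inverse velocity addition: u' = (u − v)/(1 − uv/c²)
= (0.8991 − 0.304)/(1 − 0.8991×0.304) = 0.5951/0.726674 = 0.8189

u' ≈ 0.8189c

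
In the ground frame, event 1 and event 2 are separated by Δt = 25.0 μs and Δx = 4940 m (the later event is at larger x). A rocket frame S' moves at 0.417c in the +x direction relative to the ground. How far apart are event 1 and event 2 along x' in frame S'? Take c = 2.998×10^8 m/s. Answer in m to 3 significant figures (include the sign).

Δx' ≈ 2000 m

γ = 1/√(1 − 0.417²) = 1.1002
Δx' = γ(Δx − vΔt) = 1.1002 × (4940 m − 0.417×(2.998×10^8 m/s)×25.0×10^-6 s)
= 1.1002 × (1814.6 m) = 2000 m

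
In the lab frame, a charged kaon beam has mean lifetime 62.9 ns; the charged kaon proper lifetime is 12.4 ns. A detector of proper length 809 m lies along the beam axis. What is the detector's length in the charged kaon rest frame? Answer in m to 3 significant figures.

Time dilation ⇒ γ = Δt/τ₀ = 62.9/12.4 = 5.0726
Length contraction: L = L₀/γ = 809/5.0726 = 159 m

L ≈ 159 m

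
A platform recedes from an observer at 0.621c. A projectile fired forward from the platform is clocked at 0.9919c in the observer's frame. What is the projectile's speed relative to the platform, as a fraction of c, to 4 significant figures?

u' ≈ 0.9658c

Inverse velocity addition: u' = (u − v)/(1 − uv/c²)
= (0.9919 − 0.621)/(1 − 0.9919×0.621) = 0.3709/0.384030 = 0.9658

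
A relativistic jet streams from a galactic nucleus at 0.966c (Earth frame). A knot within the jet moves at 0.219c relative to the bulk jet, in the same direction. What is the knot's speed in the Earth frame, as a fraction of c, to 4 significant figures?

Relativistic velocity addition: u = (u' + v)/(1 + u'v/c²)
= (0.219 + 0.966)/(1 + 0.219×0.966) = 1.185/1.21155 = 0.9781

u ≈ 0.9781c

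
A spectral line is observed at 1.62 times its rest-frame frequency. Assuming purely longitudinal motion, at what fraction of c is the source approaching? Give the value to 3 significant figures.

f_obs/f_src = √((1+β)/(1−β)) = 1.62  ⇒  (1+β)/(1−β) = 2.6244
β = |1 − D²|/(1 + D²) = |1 − 2.6244|/(1 + 2.6244) = 0.448

β ≈ 0.448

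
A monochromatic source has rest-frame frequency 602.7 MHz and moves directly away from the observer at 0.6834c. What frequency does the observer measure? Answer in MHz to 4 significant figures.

Relativistic Doppler: f_obs = f_src √((1−β)/(1+β))
= 602.7 × √(0.316600/1.68340) = 602.7 × 0.433672 = 261.4 MHz

f_obs ≈ 261.4 MHz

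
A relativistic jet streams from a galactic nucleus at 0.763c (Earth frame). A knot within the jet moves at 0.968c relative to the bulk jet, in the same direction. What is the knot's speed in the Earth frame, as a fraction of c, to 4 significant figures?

u ≈ 0.9956c

Relativistic velocity addition: u = (u' + v)/(1 + u'v/c²)
= (0.968 + 0.763)/(1 + 0.968×0.763) = 1.731/1.73858 = 0.9956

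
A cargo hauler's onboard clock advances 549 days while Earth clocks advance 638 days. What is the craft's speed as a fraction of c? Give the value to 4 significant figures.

γ = Δt/τ₀ = 638/549 = 1.16211
β = √(1 − 1/γ²) = √(1 − 1/1.16211²) = 0.5094

β ≈ 0.5094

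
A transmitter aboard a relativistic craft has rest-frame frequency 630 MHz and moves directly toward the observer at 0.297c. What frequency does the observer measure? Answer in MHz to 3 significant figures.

f_obs ≈ 856 MHz

Relativistic Doppler: f_obs = f_src √((1+β)/(1−β))
= 630 × √(1.2970/0.70300) = 630 × 1.3583 = 856 MHz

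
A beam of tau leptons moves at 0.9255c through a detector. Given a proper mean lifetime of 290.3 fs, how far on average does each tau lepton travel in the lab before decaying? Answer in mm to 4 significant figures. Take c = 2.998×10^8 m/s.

γ = 1/√(1 − 0.9255²) = 2.64028
Dilated lifetime: Δt = γτ₀ = 2.64028 × 290.3 fs = 766.473 fs
d = vΔt = 0.9255c × 766.473 fs = 2.77465×10^8 m/s × 7.66473×10^-13 s = 0.2127 mm

d ≈ 0.2127 mm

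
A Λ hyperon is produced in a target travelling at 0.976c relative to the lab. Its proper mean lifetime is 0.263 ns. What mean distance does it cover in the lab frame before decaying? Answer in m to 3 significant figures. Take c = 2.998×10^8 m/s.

d ≈ 0.353 m

γ = 1/√(1 − 0.976²) = 4.5920
Dilated lifetime: Δt = γτ₀ = 4.5920 × 0.263 ns = 1.2077 ns
d = vΔt = 0.976c × 1.2077 ns = 2.9260×10^8 m/s × 1.2077×10^-9 s = 0.353 m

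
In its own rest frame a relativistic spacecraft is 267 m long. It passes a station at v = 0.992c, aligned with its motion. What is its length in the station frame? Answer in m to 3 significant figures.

γ = 1/√(1 − 0.992²) = 7.9216
Length contraction: L = L₀/γ = 267/7.9216 = 33.7 m

L ≈ 33.7 m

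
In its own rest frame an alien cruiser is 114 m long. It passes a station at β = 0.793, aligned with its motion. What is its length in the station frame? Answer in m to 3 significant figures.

L ≈ 69.5 m

γ = 1/√(1 − 0.793²) = 1.6414
Length contraction: L = L₀/γ = 114/1.6414 = 69.5 m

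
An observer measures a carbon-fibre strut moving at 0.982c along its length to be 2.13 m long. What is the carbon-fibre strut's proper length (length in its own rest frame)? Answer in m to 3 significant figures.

L₀ ≈ 11.3 m

γ = 1/√(1 − 0.982²) = 5.2943
L₀ = γL = 5.2943 × 2.13 = 11.3 m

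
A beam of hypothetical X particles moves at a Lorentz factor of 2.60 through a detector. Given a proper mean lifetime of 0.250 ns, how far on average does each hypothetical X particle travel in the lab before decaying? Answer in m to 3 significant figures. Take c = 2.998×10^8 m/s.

β = √(1 − 1/γ²) = √(1 − 1/2.60²) = 0.92308
Dilated lifetime: Δt = γτ₀ = 2.60 × 0.250 ns = 0.65000 ns
d = vΔt = 0.92308c × 0.65000 ns = 2.7674×10^8 m/s × 6.5000×10^-10 s = 0.180 m

d ≈ 0.180 m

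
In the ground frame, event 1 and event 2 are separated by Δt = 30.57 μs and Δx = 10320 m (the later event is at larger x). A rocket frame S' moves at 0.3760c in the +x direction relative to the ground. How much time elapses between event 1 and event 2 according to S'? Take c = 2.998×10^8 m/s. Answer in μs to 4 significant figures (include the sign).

γ = 1/√(1 − 0.3760²) = 1.07919
Δt' = γ(Δt − vΔx/c²) = 1.07919 × (30.57 μs − 0.3760×10320 m / (2.998×10^8 m/s))
= 1.07919 × (17.6270 μs) = 19.02 μs

Δt' ≈ 19.02 μs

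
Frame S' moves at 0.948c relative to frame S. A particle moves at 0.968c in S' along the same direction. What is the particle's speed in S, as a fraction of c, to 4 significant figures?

u ≈ 0.9991c

Relativistic velocity addition: u = (u' + v)/(1 + u'v/c²)
= (0.968 + 0.948)/(1 + 0.968×0.948) = 1.916/1.91766 = 0.9991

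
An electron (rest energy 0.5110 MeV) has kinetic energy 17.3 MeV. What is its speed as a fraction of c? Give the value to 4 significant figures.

γ = 1 + K/(m₀c²) = 1 + 17.3/0.5110 = 34.8552
β = √(1 − 1/γ²) = 0.9996

β ≈ 0.9996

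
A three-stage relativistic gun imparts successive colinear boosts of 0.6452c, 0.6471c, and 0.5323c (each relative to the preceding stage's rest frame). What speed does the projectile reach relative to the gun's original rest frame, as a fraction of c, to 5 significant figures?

Compose boost 2: (0.6471 + 0.6452)/(1 + 0.6471×0.6452) = 1.2923/1.417509 = 0.9116697
Compose boost 3: (0.5323 + 0.9116697)/(1 + 0.5323×0.9116697) = 1.443970/1.485282 = 0.97219

u ≈ 0.97219c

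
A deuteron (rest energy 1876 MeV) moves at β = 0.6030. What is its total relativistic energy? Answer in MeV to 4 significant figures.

γ = 1/√(1 − 0.6030²) = 1.25354
E = γm₀c² = 1.25354 × 1876 MeV = 2352 MeV

E ≈ 2352 MeV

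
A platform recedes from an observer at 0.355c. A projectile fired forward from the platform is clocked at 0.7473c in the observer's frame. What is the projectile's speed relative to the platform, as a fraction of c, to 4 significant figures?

Inverse velocity addition: u' = (u − v)/(1 − uv/c²)
= (0.7473 − 0.355)/(1 − 0.7473×0.355) = 0.3923/0.734708 = 0.5340

u' ≈ 0.5340c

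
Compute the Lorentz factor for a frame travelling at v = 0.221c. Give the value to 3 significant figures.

γ ≈ 1.03

γ = 1/√(1 − β²) = 1/√(1 − 0.221²) = 1/√(0.95116) = 1.03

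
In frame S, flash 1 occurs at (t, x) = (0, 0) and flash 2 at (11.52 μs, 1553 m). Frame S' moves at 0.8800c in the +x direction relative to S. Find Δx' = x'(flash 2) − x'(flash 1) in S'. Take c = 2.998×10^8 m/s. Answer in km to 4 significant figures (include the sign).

γ = 1/√(1 − 0.8800²) = 2.10538
Δx' = γ(Δx − vΔt) = 2.10538 × (1553 m − 0.8800×(2.998×10^8 m/s)×11.52×10^-6 s)
= 2.10538 × (-1486.25 m) = -3.129 km

Δx' ≈ -3.129 km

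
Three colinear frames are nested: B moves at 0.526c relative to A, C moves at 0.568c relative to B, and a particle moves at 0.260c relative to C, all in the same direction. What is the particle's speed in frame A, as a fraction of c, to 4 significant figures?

u ≈ 0.9043c

Compose boost 2: (0.568 + 0.526)/(1 + 0.568×0.526) = 1.094/1.29877 = 0.842337
Compose boost 3: (0.260 + 0.842337)/(1 + 0.260×0.842337) = 1.10234/1.21901 = 0.9043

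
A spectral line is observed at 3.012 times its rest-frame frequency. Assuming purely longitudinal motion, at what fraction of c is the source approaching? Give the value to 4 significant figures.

β ≈ 0.8014

f_obs/f_src = √((1+β)/(1−β)) = 3.012  ⇒  (1+β)/(1−β) = 9.07214
β = |1 − D²|/(1 + D²) = |1 − 9.07214|/(1 + 9.07214) = 0.8014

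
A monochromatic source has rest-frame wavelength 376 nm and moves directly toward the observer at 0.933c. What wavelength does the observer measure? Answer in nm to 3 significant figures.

λ_obs ≈ 70.0 nm

Relativistic Doppler: λ_obs = λ_src √((1−β)/(1+β))
= 376 × √(0.067000/1.9330) = 376 × 0.18618 = 70.0 nm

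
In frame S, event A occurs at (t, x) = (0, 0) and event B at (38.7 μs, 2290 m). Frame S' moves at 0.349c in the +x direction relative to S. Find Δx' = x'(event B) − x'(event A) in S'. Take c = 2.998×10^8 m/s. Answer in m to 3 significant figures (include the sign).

Δx' ≈ -1880 m

γ = 1/√(1 − 0.349²) = 1.0671
Δx' = γ(Δx − vΔt) = 1.0671 × (2290 m − 0.349×(2.998×10^8 m/s)×38.7×10^-6 s)
= 1.0671 × (-1759.2 m) = -1880 m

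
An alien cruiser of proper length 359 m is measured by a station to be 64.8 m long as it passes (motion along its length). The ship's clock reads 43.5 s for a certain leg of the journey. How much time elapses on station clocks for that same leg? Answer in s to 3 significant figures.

Δt ≈ 241 s

Length contraction ⇒ γ = L₀/L = 359/64.8 = 5.5401
Time dilation: Δt = γτ₀ = 5.5401 × 43.5 s = 241 s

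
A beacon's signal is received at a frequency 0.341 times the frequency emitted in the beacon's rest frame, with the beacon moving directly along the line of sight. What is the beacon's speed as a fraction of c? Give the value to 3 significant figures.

β ≈ 0.792

f_obs/f_src = √((1−β)/(1+β)) = 0.341  ⇒  (1−β)/(1+β) = 0.11628
β = |1 − D²|/(1 + D²) = |1 − 0.11628|/(1 + 0.11628) = 0.792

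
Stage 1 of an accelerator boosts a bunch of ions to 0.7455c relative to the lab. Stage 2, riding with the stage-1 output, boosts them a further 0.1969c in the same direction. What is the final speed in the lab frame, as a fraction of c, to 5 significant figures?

u ≈ 0.82177c

Compose boost 2: (0.1969 + 0.7455)/(1 + 0.1969×0.7455) = 0.94240/1.146789 = 0.82177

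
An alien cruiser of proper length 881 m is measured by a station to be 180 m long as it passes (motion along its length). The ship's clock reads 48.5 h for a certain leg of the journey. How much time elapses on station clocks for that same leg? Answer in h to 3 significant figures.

Δt ≈ 237 h

Length contraction ⇒ γ = L₀/L = 881/180 = 4.8944
Time dilation: Δt = γτ₀ = 4.8944 × 48.5 h = 237 h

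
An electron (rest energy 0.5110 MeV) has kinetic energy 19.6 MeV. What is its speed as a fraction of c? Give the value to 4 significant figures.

γ = 1 + K/(m₀c²) = 1 + 19.6/0.5110 = 39.3562
β = √(1 − 1/γ²) = 0.9997

β ≈ 0.9997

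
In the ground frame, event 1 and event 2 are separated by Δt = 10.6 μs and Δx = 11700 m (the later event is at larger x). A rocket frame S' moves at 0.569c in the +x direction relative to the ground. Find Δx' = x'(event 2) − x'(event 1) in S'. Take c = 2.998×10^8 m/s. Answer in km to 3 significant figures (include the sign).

γ = 1/√(1 − 0.569²) = 1.2160
Δx' = γ(Δx − vΔt) = 1.2160 × (11700 m − 0.569×(2.998×10^8 m/s)×10.6×10^-6 s)
= 1.2160 × (9891.8 m) = 12.0 km

Δx' ≈ 12.0 km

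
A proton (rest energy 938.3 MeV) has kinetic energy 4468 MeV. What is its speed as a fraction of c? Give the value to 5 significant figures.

γ = 1 + K/(m₀c²) = 1 + 4468/938.3 = 5.761803
β = √(1 − 1/γ²) = 0.98482

β ≈ 0.98482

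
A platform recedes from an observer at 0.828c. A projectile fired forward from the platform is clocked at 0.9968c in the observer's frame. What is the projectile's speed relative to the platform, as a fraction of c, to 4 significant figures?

Inverse velocity addition: u' = (u − v)/(1 − uv/c²)
= (0.9968 − 0.828)/(1 − 0.9968×0.828) = 0.1688/0.174650 = 0.9665

u' ≈ 0.9665c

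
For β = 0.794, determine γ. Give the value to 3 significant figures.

γ ≈ 1.64

γ = 1/√(1 − β²) = 1/√(1 − 0.794²) = 1/√(0.36956) = 1.64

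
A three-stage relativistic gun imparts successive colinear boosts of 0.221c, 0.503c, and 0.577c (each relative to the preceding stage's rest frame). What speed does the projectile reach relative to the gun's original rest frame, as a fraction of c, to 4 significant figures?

u ≈ 0.8929c

Compose boost 2: (0.503 + 0.221)/(1 + 0.503×0.221) = 0.7240/1.11116 = 0.651570
Compose boost 3: (0.577 + 0.651570)/(1 + 0.577×0.651570) = 1.22857/1.37596 = 0.8929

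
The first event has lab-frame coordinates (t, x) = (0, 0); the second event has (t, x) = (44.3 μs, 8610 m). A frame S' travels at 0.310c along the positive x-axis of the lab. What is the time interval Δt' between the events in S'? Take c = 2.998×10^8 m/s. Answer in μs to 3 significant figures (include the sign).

Δt' ≈ 37.2 μs

γ = 1/√(1 − 0.310²) = 1.0518
Δt' = γ(Δt − vΔx/c²) = 1.0518 × (44.3 μs − 0.310×8610 m / (2.998×10^8 m/s))
= 1.0518 × (35.397 μs) = 37.2 μs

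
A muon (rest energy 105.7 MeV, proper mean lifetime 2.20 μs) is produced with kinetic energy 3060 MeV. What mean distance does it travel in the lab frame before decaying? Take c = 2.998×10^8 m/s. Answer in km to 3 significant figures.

γ = 1 + K/(m₀c²) = 1 + 3060/105.7 = 29.950
β = √(1 − 1/γ²) = 0.99944
Dilated lifetime: γτ₀ = 29.950 × 2.20 μs = 65.890 μs
d = βc·γτ₀ = 0.99944 × (2.998×10^8 m/s) × 6.5890×10^-5 s = 19.7 km

d ≈ 19.7 km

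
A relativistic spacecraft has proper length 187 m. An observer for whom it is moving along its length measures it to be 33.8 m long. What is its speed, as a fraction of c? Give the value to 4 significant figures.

β ≈ 0.9835

γ = L₀/L = 187/33.8 = 5.53254
β = √(1 − 1/γ²) = 0.9835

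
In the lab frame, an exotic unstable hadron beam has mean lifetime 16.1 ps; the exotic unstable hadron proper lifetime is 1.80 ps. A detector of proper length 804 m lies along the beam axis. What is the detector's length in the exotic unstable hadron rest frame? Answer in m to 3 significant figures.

L ≈ 89.9 m

Time dilation ⇒ γ = Δt/τ₀ = 16.1/1.80 = 8.9444
Length contraction: L = L₀/γ = 804/8.9444 = 89.9 m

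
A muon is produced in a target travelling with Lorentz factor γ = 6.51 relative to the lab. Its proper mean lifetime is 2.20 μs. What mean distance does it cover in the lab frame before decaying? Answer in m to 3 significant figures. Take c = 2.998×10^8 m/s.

d ≈ 4240 m

β = √(1 − 1/γ²) = √(1 − 1/6.51²) = 0.98813
Dilated lifetime: Δt = γτ₀ = 6.51 × 2.20 μs = 14.322 μs
d = vΔt = 0.98813c × 14.322 μs = 2.9624×10^8 m/s × 1.4322×10^-5 s = 4240 m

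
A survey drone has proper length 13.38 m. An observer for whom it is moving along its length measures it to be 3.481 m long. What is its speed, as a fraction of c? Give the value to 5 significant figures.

β ≈ 0.96556

γ = L₀/L = 13.38/3.481 = 3.843723
β = √(1 − 1/γ²) = 0.96556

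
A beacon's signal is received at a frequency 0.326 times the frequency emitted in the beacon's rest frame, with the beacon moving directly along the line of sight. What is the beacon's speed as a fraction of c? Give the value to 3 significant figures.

β ≈ 0.808

f_obs/f_src = √((1−β)/(1+β)) = 0.326  ⇒  (1−β)/(1+β) = 0.10628
β = |1 − D²|/(1 + D²) = |1 − 0.10628|/(1 + 0.10628) = 0.808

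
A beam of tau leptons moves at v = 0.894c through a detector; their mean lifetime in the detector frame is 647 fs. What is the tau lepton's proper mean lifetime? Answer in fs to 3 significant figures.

τ₀ ≈ 290 fs

γ = 1/√(1 − 0.894²) = 2.2318
Proper time: τ₀ = Δt/γ = 647/2.2318 = 290 fs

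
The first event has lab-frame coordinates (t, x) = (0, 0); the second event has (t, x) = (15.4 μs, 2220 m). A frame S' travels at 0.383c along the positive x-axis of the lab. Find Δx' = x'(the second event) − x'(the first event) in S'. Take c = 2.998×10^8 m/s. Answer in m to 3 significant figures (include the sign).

Δx' ≈ 489 m

γ = 1/√(1 − 0.383²) = 1.0825
Δx' = γ(Δx − vΔt) = 1.0825 × (2220 m − 0.383×(2.998×10^8 m/s)×15.4×10^-6 s)
= 1.0825 × (451.72 m) = 489 m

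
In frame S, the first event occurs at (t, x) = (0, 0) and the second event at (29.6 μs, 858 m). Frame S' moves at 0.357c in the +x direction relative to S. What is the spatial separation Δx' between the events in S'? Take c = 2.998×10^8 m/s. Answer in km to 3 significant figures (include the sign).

γ = 1/√(1 − 0.357²) = 1.0705
Δx' = γ(Δx − vΔt) = 1.0705 × (858 m − 0.357×(2.998×10^8 m/s)×29.6×10^-6 s)
= 1.0705 × (-2310.0 m) = -2.47 km

Δx' ≈ -2.47 km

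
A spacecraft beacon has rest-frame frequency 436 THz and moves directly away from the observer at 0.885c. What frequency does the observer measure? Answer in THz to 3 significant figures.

f_obs ≈ 108 THz

Relativistic Doppler: f_obs = f_src √((1−β)/(1+β))
= 436 × √(0.11500/1.8850) = 436 × 0.24700 = 108 THz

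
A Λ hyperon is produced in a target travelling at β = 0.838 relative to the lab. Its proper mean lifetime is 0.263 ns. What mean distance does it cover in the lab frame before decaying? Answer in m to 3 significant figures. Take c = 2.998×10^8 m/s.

d ≈ 0.121 m

γ = 1/√(1 − 0.838²) = 1.8326
Dilated lifetime: Δt = γτ₀ = 1.8326 × 0.263 ns = 0.48198 ns
d = vΔt = 0.838c × 0.48198 ns = 2.5123×10^8 m/s × 4.8198×10^-10 s = 0.121 m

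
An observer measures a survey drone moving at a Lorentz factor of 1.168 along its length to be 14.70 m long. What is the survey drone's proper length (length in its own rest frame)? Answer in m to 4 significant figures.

γ = 1.168 (given)
L₀ = γL = 1.168 × 14.70 = 17.17 m

L₀ ≈ 17.17 m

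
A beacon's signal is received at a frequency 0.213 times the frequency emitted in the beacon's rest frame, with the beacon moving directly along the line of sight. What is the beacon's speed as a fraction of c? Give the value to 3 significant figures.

β ≈ 0.913

f_obs/f_src = √((1−β)/(1+β)) = 0.213  ⇒  (1−β)/(1+β) = 0.045369
β = |1 − D²|/(1 + D²) = |1 − 0.045369|/(1 + 0.045369) = 0.913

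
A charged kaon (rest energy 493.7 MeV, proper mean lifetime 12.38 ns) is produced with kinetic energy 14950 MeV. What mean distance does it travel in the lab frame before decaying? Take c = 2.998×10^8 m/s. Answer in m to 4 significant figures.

γ = 1 + K/(m₀c²) = 1 + 14950/493.7 = 31.2815
β = √(1 − 1/γ²) = 0.999489
Dilated lifetime: γτ₀ = 31.2815 × 12.38 ns = 387.266 ns
d = βc·γτ₀ = 0.999489 × (2.998×10^8 m/s) × 3.87266×10^-7 s = 116.0 m

d ≈ 116.0 m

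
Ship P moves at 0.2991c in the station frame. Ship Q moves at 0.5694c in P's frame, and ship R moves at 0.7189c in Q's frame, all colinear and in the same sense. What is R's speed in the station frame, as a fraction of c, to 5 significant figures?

Compose boost 2: (0.5694 + 0.2991)/(1 + 0.5694×0.2991) = 0.86850/1.170308 = 0.7421126
Compose boost 3: (0.7189 + 0.7421126)/(1 + 0.7189×0.7421126) = 1.461013/1.533505 = 0.95273

u ≈ 0.95273c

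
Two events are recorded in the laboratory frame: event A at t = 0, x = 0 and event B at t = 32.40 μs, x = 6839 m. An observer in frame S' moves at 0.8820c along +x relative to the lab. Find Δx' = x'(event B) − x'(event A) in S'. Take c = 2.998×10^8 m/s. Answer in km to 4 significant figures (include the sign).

Δx' ≈ -3.668 km

γ = 1/√(1 − 0.8820²) = 2.12202
Δx' = γ(Δx − vΔt) = 2.12202 × (6839 m − 0.8820×(2.998×10^8 m/s)×32.40×10^-6 s)
= 2.12202 × (-1728.32 m) = -3.668 km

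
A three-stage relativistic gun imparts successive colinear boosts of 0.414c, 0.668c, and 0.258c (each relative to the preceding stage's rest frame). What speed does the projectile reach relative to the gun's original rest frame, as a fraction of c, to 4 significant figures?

Compose boost 2: (0.668 + 0.414)/(1 + 0.668×0.414) = 1.082/1.27655 = 0.847596
Compose boost 3: (0.258 + 0.847596)/(1 + 0.258×0.847596) = 1.10560/1.21868 = 0.9072

u ≈ 0.9072c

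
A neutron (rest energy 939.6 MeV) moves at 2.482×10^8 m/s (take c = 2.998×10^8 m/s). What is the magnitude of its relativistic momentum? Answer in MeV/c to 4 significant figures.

p ≈ 1387 MeV/c

β = v/c = 2.482×10^8 / 2.998×10^8 = 0.827885
γ = 1/√(1 − 0.827885²) = 1.78286
p = γβm₀c = 1.78286 × 0.827885 × 939.6 MeV/c = 1387 MeV/c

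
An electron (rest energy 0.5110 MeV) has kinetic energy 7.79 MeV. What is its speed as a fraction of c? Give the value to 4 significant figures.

β ≈ 0.9981

γ = 1 + K/(m₀c²) = 1 + 7.79/0.5110 = 16.2446
β = √(1 − 1/γ²) = 0.9981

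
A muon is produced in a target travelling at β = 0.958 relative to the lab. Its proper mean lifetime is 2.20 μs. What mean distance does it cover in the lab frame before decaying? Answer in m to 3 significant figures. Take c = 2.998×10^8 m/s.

d ≈ 2200 m

γ = 1/√(1 − 0.958²) = 3.4871
Dilated lifetime: Δt = γτ₀ = 3.4871 × 2.20 μs = 7.6717 μs
d = vΔt = 0.958c × 7.6717 μs = 2.8721×10^8 m/s × 7.6717×10^-6 s = 2200 m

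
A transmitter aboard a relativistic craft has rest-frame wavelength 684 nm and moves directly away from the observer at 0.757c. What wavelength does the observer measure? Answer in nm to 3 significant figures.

Relativistic Doppler: λ_obs = λ_src √((1+β)/(1−β))
= 684 × √(1.7570/0.24300) = 684 × 2.6890 = 1840 nm

λ_obs ≈ 1840 nm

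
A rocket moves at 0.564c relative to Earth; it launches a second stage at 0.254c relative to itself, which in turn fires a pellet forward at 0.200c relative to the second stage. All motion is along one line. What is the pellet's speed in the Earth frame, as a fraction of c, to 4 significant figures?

Compose boost 2: (0.254 + 0.564)/(1 + 0.254×0.564) = 0.8180/1.14326 = 0.715500
Compose boost 3: (0.200 + 0.715500)/(1 + 0.200×0.715500) = 0.915500/1.14310 = 0.8009

u ≈ 0.8009c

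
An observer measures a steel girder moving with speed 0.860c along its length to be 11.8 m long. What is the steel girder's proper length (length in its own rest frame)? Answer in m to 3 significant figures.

γ = 1/√(1 − 0.860²) = 1.9597
L₀ = γL = 1.9597 × 11.8 = 23.1 m

L₀ ≈ 23.1 m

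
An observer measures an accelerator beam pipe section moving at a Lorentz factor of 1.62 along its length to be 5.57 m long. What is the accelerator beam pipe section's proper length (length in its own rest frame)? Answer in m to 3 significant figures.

γ = 1.62 (given)
L₀ = γL = 1.62 × 5.57 = 9.02 m

L₀ ≈ 9.02 m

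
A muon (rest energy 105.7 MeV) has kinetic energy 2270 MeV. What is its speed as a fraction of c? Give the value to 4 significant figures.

γ = 1 + K/(m₀c²) = 1 + 2270/105.7 = 22.4759
β = √(1 − 1/γ²) = 0.9990

β ≈ 0.9990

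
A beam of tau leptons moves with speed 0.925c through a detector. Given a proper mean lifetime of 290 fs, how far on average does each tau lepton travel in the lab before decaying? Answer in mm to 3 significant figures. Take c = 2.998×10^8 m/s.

γ = 1/√(1 − 0.925²) = 2.6318
Dilated lifetime: Δt = γτ₀ = 2.6318 × 290 fs = 763.22 fs
d = vΔt = 0.925c × 763.22 fs = 2.7732×10^8 m/s × 7.6322×10^-13 s = 0.212 mm

d ≈ 0.212 mm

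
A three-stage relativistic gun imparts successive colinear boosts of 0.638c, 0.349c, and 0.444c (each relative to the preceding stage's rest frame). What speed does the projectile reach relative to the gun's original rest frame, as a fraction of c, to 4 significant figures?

u ≈ 0.9211c

Compose boost 2: (0.349 + 0.638)/(1 + 0.349×0.638) = 0.9870/1.22266 = 0.807255
Compose boost 3: (0.444 + 0.807255)/(1 + 0.444×0.807255) = 1.25125/1.35842 = 0.9211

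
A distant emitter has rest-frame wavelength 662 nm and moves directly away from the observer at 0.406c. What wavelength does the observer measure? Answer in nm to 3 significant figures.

Relativistic Doppler: λ_obs = λ_src √((1+β)/(1−β))
= 662 × √(1.4060/0.59400) = 662 × 1.5385 = 1020 nm

λ_obs ≈ 1020 nm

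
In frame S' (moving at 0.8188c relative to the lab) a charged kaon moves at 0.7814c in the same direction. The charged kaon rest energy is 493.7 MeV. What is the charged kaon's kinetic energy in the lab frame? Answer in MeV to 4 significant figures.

u_lab = (0.7814 + 0.8188)/(1 + 0.7814×0.8188) = 0.9758446
γ = 1/√(1 − 0.9758446²) = 4.57737
K = (γ − 1)m₀c² = (4.57737 − 1) × 493.7 = 3.57737 × 493.7 = 1766 MeV

K ≈ 1766 MeV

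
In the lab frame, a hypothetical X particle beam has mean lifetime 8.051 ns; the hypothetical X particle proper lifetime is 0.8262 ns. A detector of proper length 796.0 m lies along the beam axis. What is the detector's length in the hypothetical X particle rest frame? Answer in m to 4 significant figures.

L ≈ 81.69 m

Time dilation ⇒ γ = Δt/τ₀ = 8.051/0.8262 = 9.74461
Length contraction: L = L₀/γ = 796.0/9.74461 = 81.69 m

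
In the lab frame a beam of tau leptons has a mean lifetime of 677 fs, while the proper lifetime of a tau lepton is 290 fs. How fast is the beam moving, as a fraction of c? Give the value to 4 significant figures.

γ = Δt/τ₀ = 677/290 = 2.33448
β = √(1 − 1/γ²) = √(1 − 1/2.33448²) = 0.9036

β ≈ 0.9036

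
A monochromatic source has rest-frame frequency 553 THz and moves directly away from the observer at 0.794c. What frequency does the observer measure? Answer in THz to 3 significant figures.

Relativistic Doppler: f_obs = f_src √((1−β)/(1+β))
= 553 × √(0.20600/1.7940) = 553 × 0.33886 = 187 THz

f_obs ≈ 187 THz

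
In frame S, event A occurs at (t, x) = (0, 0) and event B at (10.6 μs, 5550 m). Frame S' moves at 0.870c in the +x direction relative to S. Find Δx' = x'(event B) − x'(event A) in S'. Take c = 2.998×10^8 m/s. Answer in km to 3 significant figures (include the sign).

Δx' ≈ 5.65 km

γ = 1/√(1 − 0.870²) = 2.0282
Δx' = γ(Δx − vΔt) = 2.0282 × (5550 m − 0.870×(2.998×10^8 m/s)×10.6×10^-6 s)
= 2.0282 × (2785.2 m) = 5.65 km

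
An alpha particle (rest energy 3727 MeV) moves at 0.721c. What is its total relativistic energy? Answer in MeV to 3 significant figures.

γ = 1/√(1 − 0.721²) = 1.4431
E = γm₀c² = 1.4431 × 3727 MeV = 5380 MeV

E ≈ 5380 MeV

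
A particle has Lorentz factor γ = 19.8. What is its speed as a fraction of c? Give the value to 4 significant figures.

β ≈ 0.9987

β = √(1 − 1/γ²) = √(1 − 1/19.8²) = √(0.997449) = 0.9987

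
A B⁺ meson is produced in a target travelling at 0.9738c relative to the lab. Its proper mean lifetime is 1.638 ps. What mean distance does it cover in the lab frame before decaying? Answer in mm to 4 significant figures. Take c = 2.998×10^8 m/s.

γ = 1/√(1 − 0.9738²) = 4.39742
Dilated lifetime: Δt = γτ₀ = 4.39742 × 1.638 ps = 7.20297 ps
d = vΔt = 0.9738c × 7.20297 ps = 2.91945×10^8 m/s × 7.20297×10^-12 s = 2.103 mm

d ≈ 2.103 mm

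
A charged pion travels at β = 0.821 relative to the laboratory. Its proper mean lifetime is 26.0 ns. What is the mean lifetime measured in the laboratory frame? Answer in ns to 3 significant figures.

γ = 1/√(1 − 0.821²) = 1.7515
Time dilation: Δt = γτ₀ = 1.7515 × 26.0 ns = 45.5 ns

Δt ≈ 45.5 ns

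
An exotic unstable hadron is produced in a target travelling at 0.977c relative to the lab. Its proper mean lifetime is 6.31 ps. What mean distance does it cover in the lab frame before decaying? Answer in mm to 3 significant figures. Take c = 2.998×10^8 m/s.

γ = 1/√(1 − 0.977²) = 4.6896
Dilated lifetime: Δt = γτ₀ = 4.6896 × 6.31 ps = 29.591 ps
d = vΔt = 0.977c × 29.591 ps = 2.9290×10^8 m/s × 2.9591×10^-11 s = 8.67 mm

d ≈ 8.67 mm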